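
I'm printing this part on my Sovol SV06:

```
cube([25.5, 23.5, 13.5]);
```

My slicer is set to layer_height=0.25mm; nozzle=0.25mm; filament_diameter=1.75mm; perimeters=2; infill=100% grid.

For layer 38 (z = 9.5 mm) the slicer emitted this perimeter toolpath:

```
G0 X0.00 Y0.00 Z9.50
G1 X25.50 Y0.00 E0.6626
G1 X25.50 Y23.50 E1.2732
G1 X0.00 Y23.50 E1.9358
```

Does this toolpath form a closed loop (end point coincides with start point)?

Start point (G0): (0.00, 0.00). End point (last G1): the path does not return to the start — open.

no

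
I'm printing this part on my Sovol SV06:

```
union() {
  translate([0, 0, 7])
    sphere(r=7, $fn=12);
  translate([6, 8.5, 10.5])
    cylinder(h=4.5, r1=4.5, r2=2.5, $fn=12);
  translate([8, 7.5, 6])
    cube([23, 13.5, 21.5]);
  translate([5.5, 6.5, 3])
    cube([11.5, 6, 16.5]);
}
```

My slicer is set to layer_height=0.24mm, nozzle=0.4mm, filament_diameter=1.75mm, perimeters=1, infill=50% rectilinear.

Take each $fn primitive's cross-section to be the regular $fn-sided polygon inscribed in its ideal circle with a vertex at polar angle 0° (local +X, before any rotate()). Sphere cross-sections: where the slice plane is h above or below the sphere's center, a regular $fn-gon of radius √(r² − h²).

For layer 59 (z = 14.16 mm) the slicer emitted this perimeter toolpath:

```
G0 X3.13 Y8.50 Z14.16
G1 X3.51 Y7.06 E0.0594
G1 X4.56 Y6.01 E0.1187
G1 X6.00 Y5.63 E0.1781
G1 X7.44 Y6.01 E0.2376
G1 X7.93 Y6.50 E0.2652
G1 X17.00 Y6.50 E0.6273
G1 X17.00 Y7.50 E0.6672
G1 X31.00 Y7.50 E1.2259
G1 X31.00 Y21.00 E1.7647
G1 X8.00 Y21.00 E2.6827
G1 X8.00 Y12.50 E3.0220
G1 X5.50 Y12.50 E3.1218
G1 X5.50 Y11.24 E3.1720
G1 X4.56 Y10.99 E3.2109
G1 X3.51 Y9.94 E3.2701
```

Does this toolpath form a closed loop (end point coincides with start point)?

Start point (G0): (3.13, 8.50). End point (last G1): the path does not return to the start — open.

no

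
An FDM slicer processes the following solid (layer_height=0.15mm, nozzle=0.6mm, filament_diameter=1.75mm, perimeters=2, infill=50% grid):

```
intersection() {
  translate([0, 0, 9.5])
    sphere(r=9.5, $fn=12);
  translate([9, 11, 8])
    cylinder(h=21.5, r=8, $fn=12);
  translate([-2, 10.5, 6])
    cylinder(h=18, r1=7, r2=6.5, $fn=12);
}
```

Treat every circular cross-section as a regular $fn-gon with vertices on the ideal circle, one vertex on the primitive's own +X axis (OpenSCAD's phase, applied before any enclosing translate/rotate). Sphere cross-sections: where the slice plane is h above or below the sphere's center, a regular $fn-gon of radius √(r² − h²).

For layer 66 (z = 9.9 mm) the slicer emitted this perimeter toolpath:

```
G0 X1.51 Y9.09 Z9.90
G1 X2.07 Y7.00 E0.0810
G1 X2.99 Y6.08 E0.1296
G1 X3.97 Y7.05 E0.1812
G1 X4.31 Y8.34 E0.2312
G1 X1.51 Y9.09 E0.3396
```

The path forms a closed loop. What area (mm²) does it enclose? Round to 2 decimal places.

Apply the shoelace formula to the sequence of (X, Y) vertices; enclosed area = 4.83 mm².

4.83 mm²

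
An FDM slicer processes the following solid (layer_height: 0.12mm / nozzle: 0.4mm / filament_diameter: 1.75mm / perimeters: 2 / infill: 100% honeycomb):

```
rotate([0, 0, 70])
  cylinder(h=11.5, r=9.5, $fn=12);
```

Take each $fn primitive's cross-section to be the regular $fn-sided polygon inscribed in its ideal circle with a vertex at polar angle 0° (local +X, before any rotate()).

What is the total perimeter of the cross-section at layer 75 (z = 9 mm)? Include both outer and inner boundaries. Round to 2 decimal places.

59.01 mm

At z = 9 mm: the cylinder: section is a regular 12-gon, circumradius r=9.5 (perimeter = 2·12·9.500·sin(180°/12) = 59.01 mm); (whole slice rotated 70° about Z — lengths, areas and connectivity unchanged). Overall, the cross-section is a single solid region. Total boundary length (outer) = 59.01 mm.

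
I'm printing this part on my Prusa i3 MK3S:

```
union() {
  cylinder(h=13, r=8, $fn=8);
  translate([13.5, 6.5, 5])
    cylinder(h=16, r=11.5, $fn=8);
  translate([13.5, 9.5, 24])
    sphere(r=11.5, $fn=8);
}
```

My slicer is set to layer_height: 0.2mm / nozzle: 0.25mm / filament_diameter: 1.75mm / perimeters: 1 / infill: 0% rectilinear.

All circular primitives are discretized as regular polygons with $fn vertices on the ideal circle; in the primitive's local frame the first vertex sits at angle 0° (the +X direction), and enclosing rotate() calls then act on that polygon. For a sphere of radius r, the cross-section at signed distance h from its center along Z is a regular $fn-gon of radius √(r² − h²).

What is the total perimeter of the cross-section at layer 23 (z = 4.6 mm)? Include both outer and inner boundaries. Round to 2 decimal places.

48.98 mm

At z = 4.6 mm: the cylinder: section is a regular 8-gon, circumradius r=8 (perimeter = 2·8·8.000·sin(180°/8) = 48.98 mm); the cylinder at (13.5, 6.5) does not reach this height (z outside [5, 21]); the sphere at (13.5, 9.5) is absent (|z−center|=19.400 > r=11.5); Taking the union: only the r=8 cylinder is present, so the union is just that shape — boundary = 48.98 mm. Overall, the cross-section is a single solid region. Total boundary length (outer) = 48.98 mm.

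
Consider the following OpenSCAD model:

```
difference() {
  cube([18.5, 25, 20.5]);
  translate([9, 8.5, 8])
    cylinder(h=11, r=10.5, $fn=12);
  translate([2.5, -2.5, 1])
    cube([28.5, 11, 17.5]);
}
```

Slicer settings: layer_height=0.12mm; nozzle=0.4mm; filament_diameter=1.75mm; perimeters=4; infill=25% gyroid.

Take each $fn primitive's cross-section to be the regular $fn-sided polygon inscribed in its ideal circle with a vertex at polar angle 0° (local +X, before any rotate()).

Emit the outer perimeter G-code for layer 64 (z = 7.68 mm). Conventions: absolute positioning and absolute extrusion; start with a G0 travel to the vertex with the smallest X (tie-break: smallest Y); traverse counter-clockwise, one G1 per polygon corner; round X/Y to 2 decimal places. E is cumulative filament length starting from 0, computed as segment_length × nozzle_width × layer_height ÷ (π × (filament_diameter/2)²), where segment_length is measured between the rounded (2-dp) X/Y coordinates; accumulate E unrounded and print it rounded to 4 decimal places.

At z = 7.68 mm: the cube is present — its section is the full 18.5×25 rectangle; the cylinder at (9, 8.5) does not reach this height (z outside [8, 19]); the cube at (2.5, -2.5) (footprint 28.5×11) is included at this height; After the difference (first − rest): starting from the 18.5×25 cube, the 28.5×11 cube at (2.5, -2.5) partially overlaps it — only the 136.00 mm² overlap (of its 313.50 mm²) is removed, clipping the outline — 1 connected region. The outline is a single polygon with 6 vertices. Extrusion per mm of travel: 0.4 × 0.12 / (π × 0.875²) = 0.019956. Accumulating E over each segment gives final E = 1.7362.

G0 X0.00 Y0.00 Z7.68
G1 X2.50 Y0.00 E0.0499
G1 X2.50 Y8.50 E0.2195
G1 X18.50 Y8.50 E0.5388
G1 X18.50 Y25.00 E0.8681
G1 X0.00 Y25.00 E1.2373
G1 X0.00 Y0.00 E1.7362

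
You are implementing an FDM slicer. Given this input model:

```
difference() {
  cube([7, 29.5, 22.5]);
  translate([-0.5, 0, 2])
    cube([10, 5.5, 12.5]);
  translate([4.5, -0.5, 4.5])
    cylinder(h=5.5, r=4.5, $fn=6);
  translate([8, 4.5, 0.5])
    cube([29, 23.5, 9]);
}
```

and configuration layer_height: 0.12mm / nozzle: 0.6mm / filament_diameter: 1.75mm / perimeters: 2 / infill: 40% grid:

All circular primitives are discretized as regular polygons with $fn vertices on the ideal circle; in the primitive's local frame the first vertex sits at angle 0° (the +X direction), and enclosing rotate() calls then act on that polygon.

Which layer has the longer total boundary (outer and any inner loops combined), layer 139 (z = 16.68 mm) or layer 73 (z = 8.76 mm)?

Layer 139 (z = 16.68): the cube is present — its section is the full 7×29.5 rectangle (perimeter 73.00 mm); the cube at (-0.5, 0) does not reach this height (z outside [2, 14.5]); the cylinder at (4.5, -0.5) is absent (z outside [4.5, 10]); the cube at (8, 4.5) is not intersected at this z (z outside [0.5, 9.5]); After the difference (first − rest): none of the subtracted shapes is present at this height, so the 7×29.5 cube is unchanged — boundary = 73.00 mm. So its perimeter = 73.00 mm. Layer 73 (z = 8.76): the cube (footprint 7×29.5) is included at this height (perimeter 73.00 mm); the 10×5.5 cube at (-0.5, 0) contributes its full rectangle (perimeter 31.00 mm); the r=4.5 cylinder at (4.5, -0.5) gives a regular 6-gon of circumradius 4.5 (constant along its height) (perimeter = 2·6·4.500·sin(180°/6) = 27.00 mm); the 29×23.5 cube at (8, 4.5) contributes its full rectangle (perimeter 105.00 mm); Subtracting the remaining from the first: starting from the 7×29.5 cube, the 10×5.5 cube at (-0.5, 0) partially overlaps it — only the 38.50 mm² overlap (of its 55.00 mm²) is removed, clipping the outline; the r=4.5 cylinder at (4.5, -0.5) misses the remaining region (no effect); the 29×23.5 cube at (8, 4.5) misses the remaining region (no effect) — boundary = 62.00 mm. So its perimeter = 62.00 mm. Layer 139 is larger (73.00 vs 62.00 mm).

layer 139 (z = 16.68 mm)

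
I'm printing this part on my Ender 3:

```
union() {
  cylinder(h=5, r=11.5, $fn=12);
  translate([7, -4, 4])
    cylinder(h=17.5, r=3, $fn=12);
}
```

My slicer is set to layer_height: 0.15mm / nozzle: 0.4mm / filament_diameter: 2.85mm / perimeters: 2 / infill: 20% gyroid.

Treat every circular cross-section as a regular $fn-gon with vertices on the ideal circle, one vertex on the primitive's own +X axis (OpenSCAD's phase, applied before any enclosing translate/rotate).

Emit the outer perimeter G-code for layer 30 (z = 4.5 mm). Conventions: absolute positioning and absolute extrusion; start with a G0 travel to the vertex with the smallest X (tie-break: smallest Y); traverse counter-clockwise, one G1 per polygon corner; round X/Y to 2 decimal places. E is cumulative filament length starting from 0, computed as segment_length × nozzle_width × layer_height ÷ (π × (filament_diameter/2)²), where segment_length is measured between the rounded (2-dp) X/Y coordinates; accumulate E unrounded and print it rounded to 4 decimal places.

At z = 4.5 mm: the r=11.5 cylinder gives a regular 12-gon of circumradius 11.5 (constant along its height); the r=3 cylinder at (7, -4) gives a regular 12-gon of circumradius 3 (constant along its height); Taking the union: the r=3 cylinder at (7, -4) lies entirely inside the r=11.5 cylinder, so the union is just the r=11.5 cylinder — 1 connected region. The outline is a single polygon with 12 vertices. Extrusion per mm of travel: 0.4 × 0.15 / (π × 1.425²) = 0.009405. Accumulating E over each segment gives final E = 0.6719.

G0 X-11.50 Y0.00 Z4.50
G1 X-9.96 Y-5.75 E0.0560
G1 X-5.75 Y-9.96 E0.1120
G1 X0.00 Y-11.50 E0.1680
G1 X5.75 Y-9.96 E0.2240
G1 X9.96 Y-5.75 E0.2800
G1 X11.50 Y0.00 E0.3359
G1 X9.96 Y5.75 E0.3919
G1 X5.75 Y9.96 E0.4479
G1 X0.00 Y11.50 E0.5039
G1 X-5.75 Y9.96 E0.5599
G1 X-9.96 Y5.75 E0.6159
G1 X-11.50 Y0.00 E0.6719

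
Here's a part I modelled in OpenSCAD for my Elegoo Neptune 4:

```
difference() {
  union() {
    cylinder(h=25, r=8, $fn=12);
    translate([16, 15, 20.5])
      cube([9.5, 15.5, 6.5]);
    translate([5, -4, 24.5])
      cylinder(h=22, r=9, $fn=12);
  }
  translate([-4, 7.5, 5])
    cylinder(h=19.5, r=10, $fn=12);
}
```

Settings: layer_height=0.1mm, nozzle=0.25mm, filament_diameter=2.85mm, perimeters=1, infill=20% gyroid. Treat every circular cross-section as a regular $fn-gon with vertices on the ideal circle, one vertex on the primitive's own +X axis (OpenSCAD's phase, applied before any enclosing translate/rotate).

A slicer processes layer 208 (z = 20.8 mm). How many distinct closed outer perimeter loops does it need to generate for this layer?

2

At z = 20.8 mm: the r=8 cylinder contributes a regular 12-gon of circumradius 8; the cube at (16, 15) (footprint 9.5×15.5) is included at this height; the cylinder at (5, -4) does not reach this height (z outside [24.5, 46.5]); Taking the union: the 2 present regions are separate (no shared area or edge), so areas and boundary lengths simply add and each stays a separate island — 2 connected regions; the r=10 cylinder at (-4, 7.5) contributes a regular 12-gon of circumradius 10; Taking the first minus the rest: starting from that combined region, the r=10 cylinder at (-4, 7.5) partially overlaps it — only the 97.97 mm² overlap (of its 300.00 mm²) is removed, clipping the outline — 2 connected regions. The result has 2 disconnected regions.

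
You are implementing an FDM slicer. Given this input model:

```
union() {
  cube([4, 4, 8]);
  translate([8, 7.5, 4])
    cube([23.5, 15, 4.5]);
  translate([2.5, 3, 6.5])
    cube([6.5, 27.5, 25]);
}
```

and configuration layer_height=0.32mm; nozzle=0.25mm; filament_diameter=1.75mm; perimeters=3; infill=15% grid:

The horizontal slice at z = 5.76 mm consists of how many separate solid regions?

2

At z = 5.76 mm: the cube (footprint 4×4) is included at this height; the 23.5×15 cube at (8, 7.5) contributes its full rectangle; the cube at (2.5, 3) is not intersected at this z (z outside [6.5, 31.5]); Combining (union): the 2 present regions are separate (no shared area or edge), so areas and boundary lengths simply add and each stays a separate island — 2 connected regions. The result has 2 disconnected regions.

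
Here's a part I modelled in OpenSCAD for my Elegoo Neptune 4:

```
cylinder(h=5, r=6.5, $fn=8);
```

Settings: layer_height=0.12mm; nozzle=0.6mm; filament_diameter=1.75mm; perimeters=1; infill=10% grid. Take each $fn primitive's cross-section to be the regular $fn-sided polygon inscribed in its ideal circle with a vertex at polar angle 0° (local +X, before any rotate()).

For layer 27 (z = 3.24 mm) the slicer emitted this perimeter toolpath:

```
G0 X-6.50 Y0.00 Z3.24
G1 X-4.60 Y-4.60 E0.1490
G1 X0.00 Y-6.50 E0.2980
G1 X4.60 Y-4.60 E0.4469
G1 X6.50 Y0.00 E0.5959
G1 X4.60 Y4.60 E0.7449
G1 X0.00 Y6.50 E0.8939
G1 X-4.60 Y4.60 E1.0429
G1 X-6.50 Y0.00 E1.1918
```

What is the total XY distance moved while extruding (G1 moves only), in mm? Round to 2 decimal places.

39.82 mm

Sum the Euclidean lengths of each G1 segment: total = 39.82 mm.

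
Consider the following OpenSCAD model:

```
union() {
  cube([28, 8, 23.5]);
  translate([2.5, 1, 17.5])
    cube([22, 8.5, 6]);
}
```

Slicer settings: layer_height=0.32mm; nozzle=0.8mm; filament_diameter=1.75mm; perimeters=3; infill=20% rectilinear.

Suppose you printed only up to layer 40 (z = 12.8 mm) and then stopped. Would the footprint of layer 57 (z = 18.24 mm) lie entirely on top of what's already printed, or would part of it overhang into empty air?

Compare the two slices. At z = 12.8: the cube (footprint 28×8) is included at this height (area 224.00 mm²); the cube at (2.5, 1) is not intersected at this z (z outside [17.5, 23.5]); Taking the union: only the 28×8 cube is present, so the union is just that shape — area = 224.00 mm². At z = 18.24: the cube (footprint 28×8) is included at this height (area 224.00 mm²); the 22×8.5 cube at (2.5, 1) contributes its full rectangle (area 187.00 mm²); Combining (union): the regions partially overlap — summed areas 411.00 mm² minus the doubly-counted overlap 154.00 mm² gives 257.00 mm² — area = 257.00 mm². Checking containment: at z = 18.24 the cross-section extends beyond the z = 12.8 cross-section by about 33.00 mm².

part overhangs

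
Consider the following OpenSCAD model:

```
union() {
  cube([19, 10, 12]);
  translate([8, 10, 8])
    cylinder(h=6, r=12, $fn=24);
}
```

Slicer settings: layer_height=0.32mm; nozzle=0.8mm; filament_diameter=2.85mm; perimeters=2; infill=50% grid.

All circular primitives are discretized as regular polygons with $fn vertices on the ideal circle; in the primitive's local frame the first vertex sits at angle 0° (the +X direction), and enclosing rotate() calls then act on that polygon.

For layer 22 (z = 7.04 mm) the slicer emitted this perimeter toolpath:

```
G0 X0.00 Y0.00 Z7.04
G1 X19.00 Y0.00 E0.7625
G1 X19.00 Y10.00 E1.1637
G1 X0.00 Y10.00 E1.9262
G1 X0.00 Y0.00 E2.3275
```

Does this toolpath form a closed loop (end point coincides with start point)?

Start point (G0): (0.00, 0.00). End point (last G1): the path returns to the start — closed.

yes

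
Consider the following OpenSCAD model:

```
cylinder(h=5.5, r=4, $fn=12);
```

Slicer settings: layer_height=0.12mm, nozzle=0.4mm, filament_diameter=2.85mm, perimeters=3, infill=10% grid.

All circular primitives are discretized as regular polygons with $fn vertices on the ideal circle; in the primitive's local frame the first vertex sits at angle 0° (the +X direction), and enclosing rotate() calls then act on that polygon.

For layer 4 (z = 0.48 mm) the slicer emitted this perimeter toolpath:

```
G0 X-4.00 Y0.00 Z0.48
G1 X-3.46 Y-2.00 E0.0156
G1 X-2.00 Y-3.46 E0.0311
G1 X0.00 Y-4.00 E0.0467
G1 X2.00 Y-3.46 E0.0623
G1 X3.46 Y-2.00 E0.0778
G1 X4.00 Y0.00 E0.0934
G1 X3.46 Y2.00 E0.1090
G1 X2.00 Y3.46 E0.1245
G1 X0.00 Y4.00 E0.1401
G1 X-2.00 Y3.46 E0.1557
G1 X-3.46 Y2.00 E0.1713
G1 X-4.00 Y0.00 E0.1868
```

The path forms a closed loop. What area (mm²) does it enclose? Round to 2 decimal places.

Apply the shoelace formula to the sequence of (X, Y) vertices; enclosed area = 47.94 mm².

47.94 mm²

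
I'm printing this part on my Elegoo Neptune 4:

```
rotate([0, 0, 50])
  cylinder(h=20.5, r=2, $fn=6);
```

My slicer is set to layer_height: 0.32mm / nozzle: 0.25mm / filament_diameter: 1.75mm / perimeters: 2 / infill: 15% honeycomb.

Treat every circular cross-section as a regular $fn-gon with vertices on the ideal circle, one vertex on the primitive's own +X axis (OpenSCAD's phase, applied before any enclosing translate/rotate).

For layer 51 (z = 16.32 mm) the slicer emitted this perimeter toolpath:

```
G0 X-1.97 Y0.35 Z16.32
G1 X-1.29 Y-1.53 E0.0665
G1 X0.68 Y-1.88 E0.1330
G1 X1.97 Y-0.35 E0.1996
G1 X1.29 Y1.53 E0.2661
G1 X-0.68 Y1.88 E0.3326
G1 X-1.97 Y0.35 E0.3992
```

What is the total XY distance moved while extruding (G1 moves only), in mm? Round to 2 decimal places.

Sum the Euclidean lengths of each G1 segment: total = 12.00 mm.

12.00 mm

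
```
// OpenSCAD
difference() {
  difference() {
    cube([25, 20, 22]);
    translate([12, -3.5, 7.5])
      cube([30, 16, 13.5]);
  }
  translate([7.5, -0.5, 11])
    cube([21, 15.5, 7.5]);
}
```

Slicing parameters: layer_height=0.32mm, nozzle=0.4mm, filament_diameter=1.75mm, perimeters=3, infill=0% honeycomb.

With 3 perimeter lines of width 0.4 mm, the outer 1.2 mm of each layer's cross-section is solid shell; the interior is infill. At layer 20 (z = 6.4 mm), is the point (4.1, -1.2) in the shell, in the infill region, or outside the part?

At z = 6.4 mm: the cube (footprint 25×20) is included at this height; the cube at (12, -3.5) is not intersected at this z (z outside [7.5, 21]); Subtracting the remaining from the first: none of the subtracted shapes is present at this height, so the 25×20 cube is unchanged — 1 connected region; the cube at (7.5, -0.5) does not reach this height (z outside [11, 18.5]); Taking the first minus the rest: none of the subtracted shapes is present at this height, so the result so far is unchanged — 1 connected region. Overall, the cross-section is a single solid region. The nearest boundary edge runs (0.00, 0.00)→(25.00, 0.00); distance from the point to it = 1.20 mm. The point is not inside any of the regions above, so it lies outside the cross-section (1.20 mm from the nearest boundary).

outside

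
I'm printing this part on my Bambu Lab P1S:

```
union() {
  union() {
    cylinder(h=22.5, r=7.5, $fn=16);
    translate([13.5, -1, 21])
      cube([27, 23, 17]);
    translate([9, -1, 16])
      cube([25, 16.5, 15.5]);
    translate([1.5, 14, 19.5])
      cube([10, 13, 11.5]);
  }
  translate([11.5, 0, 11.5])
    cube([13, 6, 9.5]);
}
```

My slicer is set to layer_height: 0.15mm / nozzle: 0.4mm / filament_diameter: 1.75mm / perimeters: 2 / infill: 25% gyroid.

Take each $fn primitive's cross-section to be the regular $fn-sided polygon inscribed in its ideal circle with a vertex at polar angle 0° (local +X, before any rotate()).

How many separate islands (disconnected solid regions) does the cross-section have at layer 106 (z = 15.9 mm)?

2

At z = 15.9 mm: the r=7.5 cylinder contributes a regular 16-gon of circumradius 7.5; the cube at (13.5, -1) does not reach this height (z outside [21, 38]); the cube at (9, -1) is not intersected at this z (z outside [16, 31.5]); the cube at (1.5, 14) does not reach this height (z outside [19.5, 31]); Merging all regions: only the r=7.5 cylinder is present, so the union is just that shape — 1 connected region; the cube at (11.5, 0) is present — its section is the full 13×6 rectangle; Combining (union): the 2 present regions are separate (no shared area or edge), so areas and boundary lengths simply add and each stays a separate island — 2 connected regions. Overall, the cross-section has 2 separate islands. Island count = 2.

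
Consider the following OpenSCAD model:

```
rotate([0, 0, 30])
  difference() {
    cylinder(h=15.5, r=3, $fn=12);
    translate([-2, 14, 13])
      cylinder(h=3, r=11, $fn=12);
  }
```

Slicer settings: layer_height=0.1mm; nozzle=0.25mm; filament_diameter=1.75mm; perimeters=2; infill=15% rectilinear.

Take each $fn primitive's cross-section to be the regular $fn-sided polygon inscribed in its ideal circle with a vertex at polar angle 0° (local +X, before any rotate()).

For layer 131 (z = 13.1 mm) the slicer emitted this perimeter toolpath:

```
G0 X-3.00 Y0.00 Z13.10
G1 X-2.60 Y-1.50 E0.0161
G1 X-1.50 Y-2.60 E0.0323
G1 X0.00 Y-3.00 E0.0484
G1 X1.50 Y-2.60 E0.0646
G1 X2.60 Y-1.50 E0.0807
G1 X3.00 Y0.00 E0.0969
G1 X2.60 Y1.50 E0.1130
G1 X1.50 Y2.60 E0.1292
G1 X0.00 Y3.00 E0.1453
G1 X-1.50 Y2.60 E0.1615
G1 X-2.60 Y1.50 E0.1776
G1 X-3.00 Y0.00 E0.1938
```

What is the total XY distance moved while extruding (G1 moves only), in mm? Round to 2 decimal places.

Sum the Euclidean lengths of each G1 segment: total = 18.64 mm.

18.64 mm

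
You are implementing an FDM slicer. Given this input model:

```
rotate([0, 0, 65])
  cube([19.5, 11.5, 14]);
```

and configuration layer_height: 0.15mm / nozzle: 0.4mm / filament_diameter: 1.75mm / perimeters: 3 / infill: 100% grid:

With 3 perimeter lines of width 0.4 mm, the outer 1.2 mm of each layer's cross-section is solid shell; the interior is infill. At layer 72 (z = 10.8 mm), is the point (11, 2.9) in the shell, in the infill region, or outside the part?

outside

At z = 10.8 mm: the 19.5×11.5 cube contributes its full rectangle; (rotated 65° about Z; rotation is an isometry so areas/perimeters/island counts are preserved). Overall, the cross-section is a single solid region. Undo the 65° rotation: the query point maps to (7.277, -8.744) in the un-rotated model frame. The nearest boundary edge runs (0.00, 0.00)→(19.50, 0.00); distance from the point to it = 8.74 mm. The point is not inside any of the regions above, so it lies outside the cross-section (8.74 mm from the nearest boundary).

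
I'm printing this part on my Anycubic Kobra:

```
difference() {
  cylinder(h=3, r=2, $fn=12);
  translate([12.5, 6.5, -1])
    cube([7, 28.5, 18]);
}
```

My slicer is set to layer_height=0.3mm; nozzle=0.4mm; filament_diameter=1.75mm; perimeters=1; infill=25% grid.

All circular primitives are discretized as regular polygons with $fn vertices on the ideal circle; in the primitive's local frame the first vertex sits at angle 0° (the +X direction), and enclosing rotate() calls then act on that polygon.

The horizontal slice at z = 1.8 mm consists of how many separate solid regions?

1

At z = 1.8 mm: the r=2 cylinder gives a regular 12-gon of circumradius 2 (constant along its height); the cube at (12.5, 6.5) is present — its section is the full 7×28.5 rectangle; Subtracting the remaining from the first: starting from the r=2 cylinder, the 7×28.5 cube at (12.5, 6.5) misses the remaining region (no effect) — 1 connected region. The result has 1 disconnected region.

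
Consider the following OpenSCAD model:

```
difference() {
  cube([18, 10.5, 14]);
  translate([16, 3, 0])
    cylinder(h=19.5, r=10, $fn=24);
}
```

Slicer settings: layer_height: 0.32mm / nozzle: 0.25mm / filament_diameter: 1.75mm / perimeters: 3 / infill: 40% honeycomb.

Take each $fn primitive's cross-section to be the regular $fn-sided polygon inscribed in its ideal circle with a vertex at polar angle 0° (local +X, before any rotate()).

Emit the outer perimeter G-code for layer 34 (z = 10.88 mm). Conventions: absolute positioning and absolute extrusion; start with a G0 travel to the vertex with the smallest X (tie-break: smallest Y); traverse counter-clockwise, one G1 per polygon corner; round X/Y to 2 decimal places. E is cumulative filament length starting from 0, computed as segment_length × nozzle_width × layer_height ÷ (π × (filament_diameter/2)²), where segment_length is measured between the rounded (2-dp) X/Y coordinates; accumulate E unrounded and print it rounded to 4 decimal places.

G0 X0.00 Y0.00 Z10.88
G1 X6.51 Y0.00 E0.2165
G1 X6.34 Y0.41 E0.2313
G1 X6.00 Y3.00 E0.3182
G1 X6.34 Y5.59 E0.4051
G1 X7.34 Y8.00 E0.4918
G1 X8.93 Y10.07 E0.5786
G1 X9.49 Y10.50 E0.6021
G1 X0.00 Y10.50 E0.9178
G1 X0.00 Y0.00 E1.2670

At z = 10.88 mm: the 18×10.5 cube contributes its full rectangle; the r=10 cylinder at (16, 3) gives a regular 24-gon of circumradius 10 (constant along its height); Taking the first minus the rest: starting from the 18×10.5 cube, the r=10 cylinder at (16, 3) partially overlaps it — only the 117.12 mm² overlap (of its 310.58 mm²) is removed, clipping the outline — 1 connected region. The outline is a single polygon with 9 vertices. Extrusion per mm of travel: 0.25 × 0.32 / (π × 0.875²) = 0.033260. Accumulating E over each segment gives final E = 1.2670.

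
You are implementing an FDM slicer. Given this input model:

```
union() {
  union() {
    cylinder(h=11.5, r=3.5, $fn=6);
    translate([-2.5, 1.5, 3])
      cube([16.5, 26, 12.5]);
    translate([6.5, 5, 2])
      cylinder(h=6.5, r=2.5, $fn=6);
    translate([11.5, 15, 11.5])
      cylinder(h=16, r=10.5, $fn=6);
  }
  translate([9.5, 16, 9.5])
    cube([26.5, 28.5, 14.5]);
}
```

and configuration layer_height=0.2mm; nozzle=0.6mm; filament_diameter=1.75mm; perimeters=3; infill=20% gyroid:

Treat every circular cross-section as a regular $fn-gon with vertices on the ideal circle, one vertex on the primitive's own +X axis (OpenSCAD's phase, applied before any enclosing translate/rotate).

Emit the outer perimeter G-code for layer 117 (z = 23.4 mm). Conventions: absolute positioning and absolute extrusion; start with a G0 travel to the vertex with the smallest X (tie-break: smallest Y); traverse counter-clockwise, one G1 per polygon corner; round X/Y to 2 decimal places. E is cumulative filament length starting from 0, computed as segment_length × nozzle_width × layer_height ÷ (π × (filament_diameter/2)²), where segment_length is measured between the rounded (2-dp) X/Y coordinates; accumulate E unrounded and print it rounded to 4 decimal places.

At z = 23.4 mm: the cylinder does not reach this height (z outside [0, 11.5]); the cube at (-2.5, 1.5) is absent (z outside [3, 15.5]); the cylinder at (6.5, 5) is absent (z outside [2, 8.5]); the r=10.5 cylinder at (11.5, 15) contributes a regular 6-gon of circumradius 10.5; Taking the union: only the r=10.5 cylinder at (11.5, 15) is present, so the union is just that shape — 1 connected region; the cube at (9.5, 16) is present — its section is the full 26.5×28.5 rectangle; Combining (union): the regions partially overlap (shared area 77.58 mm²), so overlapping operands fuse into one piece — 1 connected region. The outline is a single polygon with 10 vertices. Extrusion per mm of travel: 0.6 × 0.2 / (π × 0.875²) = 0.049890. Accumulating E over each segment gives final E = 6.8044.

G0 X1.00 Y15.00 Z23.40
G1 X6.25 Y5.91 E0.5237
G1 X16.75 Y5.91 E1.0476
G1 X22.00 Y15.00 E1.5713
G1 X21.42 Y16.00 E1.6289
G1 X36.00 Y16.00 E2.3563
G1 X36.00 Y44.50 E3.7782
G1 X9.50 Y44.50 E5.1003
G1 X9.50 Y24.09 E6.1186
G1 X6.25 Y24.09 E6.2807
G1 X1.00 Y15.00 E6.8044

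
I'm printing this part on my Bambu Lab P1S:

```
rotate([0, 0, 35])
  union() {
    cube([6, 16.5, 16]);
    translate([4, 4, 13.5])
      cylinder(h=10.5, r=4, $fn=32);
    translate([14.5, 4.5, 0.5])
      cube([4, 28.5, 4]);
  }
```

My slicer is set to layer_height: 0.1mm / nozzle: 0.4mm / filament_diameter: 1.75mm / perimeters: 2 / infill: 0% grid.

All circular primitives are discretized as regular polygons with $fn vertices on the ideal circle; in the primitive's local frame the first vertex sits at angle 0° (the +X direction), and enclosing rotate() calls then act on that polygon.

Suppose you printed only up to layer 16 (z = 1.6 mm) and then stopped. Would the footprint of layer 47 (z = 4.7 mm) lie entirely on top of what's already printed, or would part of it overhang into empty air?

entirely on top

Compare the two slices. At z = 1.6: the cube (footprint 6×16.5) is included at this height (area 99.00 mm²); the cylinder at (4, 4) is absent (z outside [13.5, 24]); the 4×28.5 cube at (14.5, 4.5) contributes its full rectangle (area 114.00 mm²); Combining (union): the 2 present regions are separate (no shared area or edge), so areas and boundary lengths simply add and each stays a separate island — area = 213.00 mm²; (whole slice rotated 35° about Z — lengths, areas and connectivity unchanged). At z = 4.7: the cube is present — its section is the full 6×16.5 rectangle (area 99.00 mm²); the cylinder at (4, 4) is absent (z outside [13.5, 24]); the cube at (14.5, 4.5) does not reach this height (z outside [0.5, 4.5]); Combining (union): only the 6×16.5 cube is present, so the union is just that shape — area = 99.00 mm²; (whole slice rotated 35° about Z — lengths, areas and connectivity unchanged). Checking containment: the cross-section at z = 4.7 is a subset of the cross-section at z = 1.6.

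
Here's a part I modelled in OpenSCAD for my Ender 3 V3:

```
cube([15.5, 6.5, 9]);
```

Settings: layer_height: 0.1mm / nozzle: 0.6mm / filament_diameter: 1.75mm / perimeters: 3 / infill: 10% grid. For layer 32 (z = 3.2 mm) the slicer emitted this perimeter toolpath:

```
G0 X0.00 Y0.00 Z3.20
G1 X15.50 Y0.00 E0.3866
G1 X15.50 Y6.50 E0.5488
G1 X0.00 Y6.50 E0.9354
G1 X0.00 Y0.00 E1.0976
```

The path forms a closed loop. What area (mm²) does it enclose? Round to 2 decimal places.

Apply the shoelace formula to the sequence of (X, Y) vertices; enclosed area = 100.75 mm².

100.75 mm²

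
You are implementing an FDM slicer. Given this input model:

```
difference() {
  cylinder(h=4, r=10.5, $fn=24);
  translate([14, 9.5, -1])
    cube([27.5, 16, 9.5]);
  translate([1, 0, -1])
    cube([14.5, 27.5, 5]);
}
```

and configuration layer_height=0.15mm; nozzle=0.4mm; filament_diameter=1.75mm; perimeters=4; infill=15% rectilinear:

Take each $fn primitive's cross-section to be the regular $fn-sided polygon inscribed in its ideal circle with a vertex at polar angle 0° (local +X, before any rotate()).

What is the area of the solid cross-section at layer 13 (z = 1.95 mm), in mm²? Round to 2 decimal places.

At z = 1.95 mm: the r=10.5 cylinder contributes a regular 24-gon of circumradius 10.5 (area = (24/2)·10.500²·sin(360°/24) = 342.42 mm²); the cube at (14, 9.5) is present — its section is the full 27.5×16 rectangle (area 440.00 mm²); the 14.5×27.5 cube at (1, 0) contributes its full rectangle (area 398.75 mm²); Subtracting the remaining from the first: starting from the r=10.5 cylinder (342.42 mm²), the 27.5×16 cube at (14, 9.5) misses the remaining region (no effect); the 14.5×27.5 cube at (1, 0) partially overlaps it — only the 75.17 mm² overlap (of its 398.75 mm²) is removed, clipping the outline — area = 267.25 mm². Overall, the cross-section is a single solid region. Net area = 267.25 mm².

267.25 mm²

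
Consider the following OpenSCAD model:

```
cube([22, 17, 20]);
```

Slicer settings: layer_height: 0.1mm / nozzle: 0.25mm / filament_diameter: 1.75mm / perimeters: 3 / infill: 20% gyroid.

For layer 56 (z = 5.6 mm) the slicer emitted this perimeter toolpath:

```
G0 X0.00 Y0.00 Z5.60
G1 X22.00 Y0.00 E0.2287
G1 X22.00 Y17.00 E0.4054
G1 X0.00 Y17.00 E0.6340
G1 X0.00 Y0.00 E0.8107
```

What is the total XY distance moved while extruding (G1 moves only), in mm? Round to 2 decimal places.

Sum the Euclidean lengths of each G1 segment: total = 78.00 mm.

78.00 mm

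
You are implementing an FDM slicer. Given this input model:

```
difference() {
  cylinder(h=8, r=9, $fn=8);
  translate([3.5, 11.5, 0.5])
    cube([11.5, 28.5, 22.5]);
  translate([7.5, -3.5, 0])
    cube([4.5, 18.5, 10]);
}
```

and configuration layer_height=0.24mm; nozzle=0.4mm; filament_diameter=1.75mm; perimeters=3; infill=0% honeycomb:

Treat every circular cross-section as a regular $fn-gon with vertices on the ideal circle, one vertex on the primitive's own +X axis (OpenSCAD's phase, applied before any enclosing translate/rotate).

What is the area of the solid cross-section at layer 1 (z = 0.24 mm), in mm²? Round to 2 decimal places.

223.67 mm²

At z = 0.24 mm: the cylinder: section is a regular 8-gon, circumradius r=9 (area = (8/2)·9.000²·sin(360°/8) = 229.10 mm²); the cube at (3.5, 11.5) is absent (z outside [0.5, 23]); the cube at (7.5, -3.5) (footprint 4.5×18.5) is included at this height (area 83.25 mm²); Subtracting the remaining from the first: starting from the r=9 cylinder (229.10 mm²), the 4.5×18.5 cube at (7.5, -3.5) partially overlaps it — only the 5.43 mm² overlap (of its 83.25 mm²) is removed, clipping the outline — area = 223.67 mm². Overall, the cross-section is a single solid region. Net area = 223.67 mm².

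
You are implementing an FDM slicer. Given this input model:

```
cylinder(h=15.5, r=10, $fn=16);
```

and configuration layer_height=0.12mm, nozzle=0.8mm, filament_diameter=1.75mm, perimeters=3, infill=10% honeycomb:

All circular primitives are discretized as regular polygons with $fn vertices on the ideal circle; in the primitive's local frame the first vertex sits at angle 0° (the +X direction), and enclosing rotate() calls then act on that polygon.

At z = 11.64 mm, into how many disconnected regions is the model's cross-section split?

1

At z = 11.64 mm: the cylinder: section is a regular 16-gon, circumradius r=10. The result has 1 disconnected region.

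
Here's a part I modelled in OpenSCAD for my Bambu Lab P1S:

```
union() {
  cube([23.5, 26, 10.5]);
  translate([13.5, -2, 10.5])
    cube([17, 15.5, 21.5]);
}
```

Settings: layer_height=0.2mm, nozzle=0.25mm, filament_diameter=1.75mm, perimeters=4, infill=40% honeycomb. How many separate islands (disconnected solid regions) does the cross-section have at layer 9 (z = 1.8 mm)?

1

At z = 1.8 mm: the cube is present — its section is the full 23.5×26 rectangle; the cube at (13.5, -2) does not reach this height (z outside [10.5, 32]); Taking the union: only the 23.5×26 cube is present, so the union is just that shape — 1 connected region. Overall, the cross-section is a single solid region. Island count = 1.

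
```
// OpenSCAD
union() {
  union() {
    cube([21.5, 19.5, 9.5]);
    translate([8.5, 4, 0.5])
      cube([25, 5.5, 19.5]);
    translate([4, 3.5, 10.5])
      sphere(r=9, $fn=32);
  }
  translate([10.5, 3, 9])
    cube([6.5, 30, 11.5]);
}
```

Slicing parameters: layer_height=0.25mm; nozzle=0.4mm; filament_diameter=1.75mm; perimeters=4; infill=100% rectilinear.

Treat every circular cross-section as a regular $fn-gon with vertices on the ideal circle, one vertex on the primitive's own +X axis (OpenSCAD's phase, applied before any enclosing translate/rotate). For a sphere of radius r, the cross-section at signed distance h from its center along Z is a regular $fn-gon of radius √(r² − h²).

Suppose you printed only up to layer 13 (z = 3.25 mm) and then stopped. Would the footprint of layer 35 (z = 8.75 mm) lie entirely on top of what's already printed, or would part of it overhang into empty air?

Compare the two slices. At z = 3.25: the cube is present — its section is the full 21.5×19.5 rectangle (area 419.25 mm²); the cube at (8.5, 4) is present — its section is the full 25×5.5 rectangle (area 137.50 mm²); the r=9 sphere at (4, 3.5) slices to a regular 32-gon of circumradius 5.333 (√(r²−h²) with h=7.25 from center) (area = (32/2)·5.333²·sin(360°/32) = 88.77 mm²); Merging all regions: the regions partially overlap — summed areas 645.52 mm² minus the doubly-counted overlap 143.88 mm² gives 501.63 mm² — area = 501.63 mm²; the cube at (10.5, 3) is not intersected at this z (z outside [9, 20.5]); Taking the union: only the result so far is present, so the union is just that shape — area = 501.63 mm². At z = 8.75: the 21.5×19.5 cube contributes its full rectangle (area 419.25 mm²); the cube at (8.5, 4) (footprint 25×5.5) is included at this height (area 137.50 mm²); the sphere at (4, 3.5): section is a regular 32-gon, circumradius = √(r²−h²) = √(9²−1.75²) = 8.828 (area = (32/2)·8.828²·sin(360°/32) = 243.28 mm²); Taking the union: the regions partially overlap — summed areas 800.03 mm² minus the doubly-counted overlap 210.24 mm² gives 589.79 mm² — area = 589.79 mm²; the cube at (10.5, 3) is not intersected at this z (z outside [9, 20.5]); Taking the union: only that combined region is present, so the union is just that shape — area = 589.79 mm². Checking containment: at z = 8.75 the cross-section extends beyond the z = 3.25 cross-section by about 88.16 mm².

part overhangs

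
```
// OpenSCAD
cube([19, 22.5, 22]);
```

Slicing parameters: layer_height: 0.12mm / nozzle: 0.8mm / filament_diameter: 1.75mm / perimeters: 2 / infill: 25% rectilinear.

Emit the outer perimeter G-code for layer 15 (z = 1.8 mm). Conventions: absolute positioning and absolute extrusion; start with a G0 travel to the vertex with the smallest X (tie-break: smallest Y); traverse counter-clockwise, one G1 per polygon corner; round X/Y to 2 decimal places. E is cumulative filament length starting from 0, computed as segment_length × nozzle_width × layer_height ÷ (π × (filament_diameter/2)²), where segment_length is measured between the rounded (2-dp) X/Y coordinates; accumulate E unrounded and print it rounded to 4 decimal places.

At z = 1.8 mm: the 19×22.5 cube contributes its full rectangle. The outline is a single polygon with 4 vertices. Extrusion per mm of travel: 0.8 × 0.12 / (π × 0.875²) = 0.039912. Accumulating E over each segment gives final E = 3.3127.

G0 X0.00 Y0.00 Z1.80
G1 X19.00 Y0.00 E0.7583
G1 X19.00 Y22.50 E1.6564
G1 X0.00 Y22.50 E2.4147
G1 X0.00 Y0.00 E3.3127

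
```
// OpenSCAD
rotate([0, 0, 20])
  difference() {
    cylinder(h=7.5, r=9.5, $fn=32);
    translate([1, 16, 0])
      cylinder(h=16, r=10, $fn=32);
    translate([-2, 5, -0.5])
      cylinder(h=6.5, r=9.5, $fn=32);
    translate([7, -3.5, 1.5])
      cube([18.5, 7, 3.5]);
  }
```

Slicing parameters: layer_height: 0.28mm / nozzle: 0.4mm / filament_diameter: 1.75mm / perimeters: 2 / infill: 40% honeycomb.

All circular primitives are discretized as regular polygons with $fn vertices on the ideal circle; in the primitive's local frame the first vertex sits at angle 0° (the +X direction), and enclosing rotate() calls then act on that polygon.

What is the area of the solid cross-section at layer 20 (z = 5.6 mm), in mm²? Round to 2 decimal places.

100.60 mm²

At z = 5.6 mm: the r=9.5 cylinder gives a regular 32-gon of circumradius 9.5 (constant along its height) (area = (32/2)·9.500²·sin(360°/32) = 281.71 mm²); the cylinder at (1, 16): section is a regular 32-gon, circumradius r=10 (area = (32/2)·10.000²·sin(360°/32) = 312.14 mm²); the r=9.5 cylinder at (-2, 5) contributes a regular 32-gon of circumradius 9.5 (area = (32/2)·9.500²·sin(360°/32) = 281.71 mm²); the cube at (7, -3.5) does not reach this height (z outside [1.5, 5]); Subtracting the remaining from the first: starting from the r=9.5 cylinder (281.71 mm²), the r=10 cylinder at (1, 16) partially overlaps it — only the 25.42 mm² overlap (of its 312.14 mm²) is removed, clipping the outline; the r=9.5 cylinder at (-2, 5) partially overlaps it — only the 155.69 mm² overlap (of its 281.71 mm²) is removed, clipping the outline — area = 100.60 mm²; (whole slice rotated 20° about Z — lengths, areas and connectivity unchanged). Overall, the cross-section is a single solid region. Net area = 100.60 mm².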